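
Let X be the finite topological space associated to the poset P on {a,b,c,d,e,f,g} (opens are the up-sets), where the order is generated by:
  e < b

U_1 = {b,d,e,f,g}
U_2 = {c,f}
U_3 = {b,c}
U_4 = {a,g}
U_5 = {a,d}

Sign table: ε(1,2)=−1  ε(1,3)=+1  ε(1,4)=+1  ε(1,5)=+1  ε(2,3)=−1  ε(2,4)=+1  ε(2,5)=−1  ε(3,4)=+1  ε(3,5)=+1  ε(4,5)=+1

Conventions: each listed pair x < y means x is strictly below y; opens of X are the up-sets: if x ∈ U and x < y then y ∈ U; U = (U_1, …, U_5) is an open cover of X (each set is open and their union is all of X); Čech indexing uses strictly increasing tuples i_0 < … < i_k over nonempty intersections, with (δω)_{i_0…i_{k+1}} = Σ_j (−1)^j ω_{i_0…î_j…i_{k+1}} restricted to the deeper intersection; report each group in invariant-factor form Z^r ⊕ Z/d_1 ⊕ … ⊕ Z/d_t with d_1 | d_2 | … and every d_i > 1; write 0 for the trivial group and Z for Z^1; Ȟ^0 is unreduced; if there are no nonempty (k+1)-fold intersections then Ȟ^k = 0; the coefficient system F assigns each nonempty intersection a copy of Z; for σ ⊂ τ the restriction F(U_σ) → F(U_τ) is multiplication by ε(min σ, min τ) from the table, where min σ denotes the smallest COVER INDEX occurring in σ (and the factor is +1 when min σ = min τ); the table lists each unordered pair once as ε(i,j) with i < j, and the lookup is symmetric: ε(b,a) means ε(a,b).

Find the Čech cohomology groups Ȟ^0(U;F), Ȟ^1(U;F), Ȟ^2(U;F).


nonempty intersections:
  U12={f} U13={b} U14={g} U15={d} U23={c} U45={a}
C dims 5,6; δ0: rk 4, SNF 1^4
Ȟ^0: (5−4)−0=1 ⇒ Z
Ȟ^1: (6−0)−4=2 ⇒ Z^2
Ȟ^2: (0−0)−0=0 ⇒ 0

Ȟ^0(U;F) ≅ Z,  Ȟ^1(U;F) ≅ Z^2,  Ȟ^2(U;F) ≅ 0


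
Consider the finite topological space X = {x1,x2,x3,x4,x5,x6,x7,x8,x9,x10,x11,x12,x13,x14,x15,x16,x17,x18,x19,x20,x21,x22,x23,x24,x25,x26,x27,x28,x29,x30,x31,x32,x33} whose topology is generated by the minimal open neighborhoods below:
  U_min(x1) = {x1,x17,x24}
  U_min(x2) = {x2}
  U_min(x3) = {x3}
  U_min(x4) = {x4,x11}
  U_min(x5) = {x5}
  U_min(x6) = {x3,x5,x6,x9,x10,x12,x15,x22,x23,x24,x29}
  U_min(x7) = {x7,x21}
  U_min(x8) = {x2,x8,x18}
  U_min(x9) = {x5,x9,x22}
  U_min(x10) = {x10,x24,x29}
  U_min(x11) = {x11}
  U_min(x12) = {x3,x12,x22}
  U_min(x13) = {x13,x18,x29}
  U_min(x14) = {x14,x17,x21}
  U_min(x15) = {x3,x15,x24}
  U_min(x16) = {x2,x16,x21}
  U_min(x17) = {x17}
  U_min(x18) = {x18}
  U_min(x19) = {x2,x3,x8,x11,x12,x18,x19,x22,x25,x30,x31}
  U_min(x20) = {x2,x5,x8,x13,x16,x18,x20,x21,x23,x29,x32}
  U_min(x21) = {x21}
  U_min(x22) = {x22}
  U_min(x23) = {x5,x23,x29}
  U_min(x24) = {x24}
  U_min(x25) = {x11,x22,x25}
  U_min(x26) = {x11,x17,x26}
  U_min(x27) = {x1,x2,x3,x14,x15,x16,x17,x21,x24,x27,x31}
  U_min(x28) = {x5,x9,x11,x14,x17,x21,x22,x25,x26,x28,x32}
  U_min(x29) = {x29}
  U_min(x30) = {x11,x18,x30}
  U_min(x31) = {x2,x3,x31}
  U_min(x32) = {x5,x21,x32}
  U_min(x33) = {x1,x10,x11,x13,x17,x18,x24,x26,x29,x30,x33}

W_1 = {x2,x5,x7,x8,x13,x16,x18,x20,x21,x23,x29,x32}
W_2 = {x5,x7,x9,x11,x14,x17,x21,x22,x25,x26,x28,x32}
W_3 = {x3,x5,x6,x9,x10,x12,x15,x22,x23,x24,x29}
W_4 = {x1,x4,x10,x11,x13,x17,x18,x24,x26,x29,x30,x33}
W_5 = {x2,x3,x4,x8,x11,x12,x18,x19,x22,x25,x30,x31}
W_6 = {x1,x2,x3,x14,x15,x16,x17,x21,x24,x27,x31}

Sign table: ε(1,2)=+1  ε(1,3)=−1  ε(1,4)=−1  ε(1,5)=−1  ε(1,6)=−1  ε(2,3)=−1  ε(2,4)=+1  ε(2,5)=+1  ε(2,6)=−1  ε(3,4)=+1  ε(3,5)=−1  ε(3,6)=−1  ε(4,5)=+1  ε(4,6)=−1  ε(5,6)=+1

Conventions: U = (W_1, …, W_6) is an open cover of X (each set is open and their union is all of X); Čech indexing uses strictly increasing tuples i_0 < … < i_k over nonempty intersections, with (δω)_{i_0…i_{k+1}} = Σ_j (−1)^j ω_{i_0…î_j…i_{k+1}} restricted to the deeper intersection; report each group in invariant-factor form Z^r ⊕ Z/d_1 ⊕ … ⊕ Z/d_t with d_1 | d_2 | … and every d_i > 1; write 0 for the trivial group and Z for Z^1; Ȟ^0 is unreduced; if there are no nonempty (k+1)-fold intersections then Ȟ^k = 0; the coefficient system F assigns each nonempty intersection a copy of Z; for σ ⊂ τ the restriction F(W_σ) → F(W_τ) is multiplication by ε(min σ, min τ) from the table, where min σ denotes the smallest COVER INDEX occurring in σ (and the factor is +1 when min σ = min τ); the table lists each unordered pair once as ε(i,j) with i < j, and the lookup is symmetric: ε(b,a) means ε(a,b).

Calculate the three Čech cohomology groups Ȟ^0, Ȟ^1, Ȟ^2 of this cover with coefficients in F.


nonempty overlaps:
  W12={x5,x7,x21,x32} W13={x5,x23,x29} W14={x13,x18,x29} W15={x2,x8,x18} W16={x2,x16,x21} W23={x5,x9,x22} W24={x11,x17,x26} W25={x11,x22,x25} W26={x14,x17,x21} W34={x10,x24,x29} W35={x3,x12,x22} W36={x3,x15,x24} W45={x4,x11,x18,x30} W46={x1,x17,x24} W56={x2,x3,x31}
  W123={x5} W126={x21} W134={x29} W145={x18} W156={x2} W235={x22} W245={x11} W246={x17} W346={x24} W356={x3}
C dims 6,15,10; δ0: rk 6, SNF 1^5·2; δ1: rk 9, SNF 1^9
degree 0: 6−6−0 = 0 → Ȟ^0 ≅ 0
degree 1: 15−9−6 = 0 plus torsion [2] → Ȟ^1 ≅ Z/2
degree 2: 10−0−9 = 1 → Ȟ^2 ≅ Z

Ȟ^0 = 0, Ȟ^1 = Z/2, Ȟ^2 = Z


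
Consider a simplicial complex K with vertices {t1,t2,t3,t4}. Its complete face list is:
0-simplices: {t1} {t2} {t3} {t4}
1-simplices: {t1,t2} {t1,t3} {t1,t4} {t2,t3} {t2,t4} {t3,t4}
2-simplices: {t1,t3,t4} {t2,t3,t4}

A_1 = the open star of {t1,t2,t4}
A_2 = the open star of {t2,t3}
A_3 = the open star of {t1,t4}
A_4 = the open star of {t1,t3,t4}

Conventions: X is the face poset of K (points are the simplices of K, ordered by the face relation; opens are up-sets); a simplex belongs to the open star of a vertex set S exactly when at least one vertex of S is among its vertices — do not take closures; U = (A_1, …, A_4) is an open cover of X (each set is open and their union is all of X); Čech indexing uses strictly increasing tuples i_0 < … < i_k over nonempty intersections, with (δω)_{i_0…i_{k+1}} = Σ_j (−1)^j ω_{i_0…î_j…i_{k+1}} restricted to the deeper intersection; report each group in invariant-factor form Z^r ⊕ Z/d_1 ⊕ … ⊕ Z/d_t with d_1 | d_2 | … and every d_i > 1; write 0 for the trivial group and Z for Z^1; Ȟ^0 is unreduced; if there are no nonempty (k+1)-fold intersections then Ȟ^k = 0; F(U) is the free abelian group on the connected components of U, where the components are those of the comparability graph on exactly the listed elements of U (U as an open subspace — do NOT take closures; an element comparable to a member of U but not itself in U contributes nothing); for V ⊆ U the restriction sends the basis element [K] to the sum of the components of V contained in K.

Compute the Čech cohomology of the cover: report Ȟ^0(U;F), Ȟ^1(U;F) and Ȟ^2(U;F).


Ȟ^0 ≅ Z,  Ȟ^1 ≅ 0,  Ȟ^2 ≅ 0

nerve simplices:
  A1={{t1},{t2},{t4},{t1,t2},{t1,t3},{t1,t4},{t2,t3},{t2,t4},{t3,t4},{t1,t3,t4},{t2,t3,t4}} A2={{t2},{t3},{t1,t2},{t1,t3},{t2,t3},{t2,t4},{t3,t4},{t1,t3,t4},{t2,t3,t4}} A3={{t1},{t4},{t1,t2},{t1,t3},{t1,t4},{t2,t4},{t3,t4},{t1,t3,t4},{t2,t3,t4}} A4={{t1},{t3},{t4},{t1,t2},{t1,t3},{t1,t4},{t2,t3},{t2,t4},{t3,t4},{t1,t3,t4},{t2,t3,t4}}
  A12={{t2},{t1,t2},{t1,t3},{t2,t3},{t2,t4},{t3,t4},{t1,t3,t4},{t2,t3,t4}} A13={{t1},{t4},{t1,t2},{t1,t3},{t1,t4},{t2,t4},{t3,t4},{t1,t3,t4},{t2,t3,t4}} A14={{t1},{t4},{t1,t2},{t1,t3},{t1,t4},{t2,t3},{t2,t4},{t3,t4},{t1,t3,t4},{t2,t3,t4}} A23={{t1,t2},{t1,t3},{t2,t4},{t3,t4},{t1,t3,t4},{t2,t3,t4}} A24={{t3},{t1,t2},{t1,t3},{t2,t3},{t2,t4},{t3,t4},{t1,t3,t4},{t2,t3,t4}} A34={{t1},{t4},{t1,t2},{t1,t3},{t1,t4},{t2,t4},{t3,t4},{t1,t3,t4},{t2,t3,t4}}
  A123={{t1,t2},{t1,t3},{t2,t4},{t3,t4},{t1,t3,t4},{t2,t3,t4}} A124={{t1,t2},{t1,t3},{t2,t3},{t2,t4},{t3,t4},{t1,t3,t4},{t2,t3,t4}} A134={{t1},{t4},{t1,t2},{t1,t3},{t1,t4},{t2,t4},{t3,t4},{t1,t3,t4},{t2,t3,t4}} A234={{t1,t2},{t1,t3},{t2,t4},{t3,t4},{t1,t3,t4},{t2,t3,t4}}
  A1234={{t1,t2},{t1,t3},{t2,t4},{t3,t4},{t1,t3,t4},{t2,t3,t4}}
components per intersection:
  A1: {{t1},{t2},{t4},{t1,t2},{t1,t3},{t1,t4},{t2,t3},{t2,t4},{t3,t4},{t1,t3,t4},{t2,t3,t4}}
  A2: {{t2},{t3},{t1,t2},{t1,t3},{t2,t3},{t2,t4},{t3,t4},{t1,t3,t4},{t2,t3,t4}}
  A3: {{t1},{t4},{t1,t2},{t1,t3},{t1,t4},{t2,t4},{t3,t4},{t1,t3,t4},{t2,t3,t4}}
  A4: {{t1},{t3},{t4},{t1,t2},{t1,t3},{t1,t4},{t2,t3},{t2,t4},{t3,t4},{t1,t3,t4},{t2,t3,t4}}
  A12: {{t2},{t1,t2},{t1,t3},{t2,t3},{t2,t4},{t3,t4},{t1,t3,t4},{t2,t3,t4}}
  A13: {{t1},{t4},{t1,t2},{t1,t3},{t1,t4},{t2,t4},{t3,t4},{t1,t3,t4},{t2,t3,t4}}
  A14: {{t1},{t4},{t1,t2},{t1,t3},{t1,t4},{t2,t3},{t2,t4},{t3,t4},{t1,t3,t4},{t2,t3,t4}}
  A23: {{t1,t2}} {{t1,t3},{t2,t4},{t3,t4},{t1,t3,t4},{t2,t3,t4}}
  A24: {{t3},{t1,t3},{t2,t3},{t2,t4},{t3,t4},{t1,t3,t4},{t2,t3,t4}} {{t1,t2}}
  A34: {{t1},{t4},{t1,t2},{t1,t3},{t1,t4},{t2,t4},{t3,t4},{t1,t3,t4},{t2,t3,t4}}
  A123: {{t1,t2}} {{t1,t3},{t2,t4},{t3,t4},{t1,t3,t4},{t2,t3,t4}}
  A124: {{t1,t2}} {{t1,t3},{t2,t3},{t2,t4},{t3,t4},{t1,t3,t4},{t2,t3,t4}}
  A134: {{t1},{t4},{t1,t2},{t1,t3},{t1,t4},{t2,t4},{t3,t4},{t1,t3,t4},{t2,t3,t4}}
  A234: {{t1,t2}} {{t1,t3},{t2,t4},{t3,t4},{t1,t3,t4},{t2,t3,t4}}
  A1234: {{t1,t2}} {{t1,t3},{t2,t4},{t3,t4},{t1,t3,t4},{t2,t3,t4}}
C dims 4,8,7,2; δ0: rk 3, SNF 1^3; δ1: rk 5, SNF 1^5; δ2: rk 2, SNF 1^2
degree 0: 4−3−0 = 1 → Ȟ^0 ≅ Z
degree 1: 8−5−3 = 0 → Ȟ^1 ≅ 0
degree 2: 7−2−5 = 0 → Ȟ^2 ≅ 0


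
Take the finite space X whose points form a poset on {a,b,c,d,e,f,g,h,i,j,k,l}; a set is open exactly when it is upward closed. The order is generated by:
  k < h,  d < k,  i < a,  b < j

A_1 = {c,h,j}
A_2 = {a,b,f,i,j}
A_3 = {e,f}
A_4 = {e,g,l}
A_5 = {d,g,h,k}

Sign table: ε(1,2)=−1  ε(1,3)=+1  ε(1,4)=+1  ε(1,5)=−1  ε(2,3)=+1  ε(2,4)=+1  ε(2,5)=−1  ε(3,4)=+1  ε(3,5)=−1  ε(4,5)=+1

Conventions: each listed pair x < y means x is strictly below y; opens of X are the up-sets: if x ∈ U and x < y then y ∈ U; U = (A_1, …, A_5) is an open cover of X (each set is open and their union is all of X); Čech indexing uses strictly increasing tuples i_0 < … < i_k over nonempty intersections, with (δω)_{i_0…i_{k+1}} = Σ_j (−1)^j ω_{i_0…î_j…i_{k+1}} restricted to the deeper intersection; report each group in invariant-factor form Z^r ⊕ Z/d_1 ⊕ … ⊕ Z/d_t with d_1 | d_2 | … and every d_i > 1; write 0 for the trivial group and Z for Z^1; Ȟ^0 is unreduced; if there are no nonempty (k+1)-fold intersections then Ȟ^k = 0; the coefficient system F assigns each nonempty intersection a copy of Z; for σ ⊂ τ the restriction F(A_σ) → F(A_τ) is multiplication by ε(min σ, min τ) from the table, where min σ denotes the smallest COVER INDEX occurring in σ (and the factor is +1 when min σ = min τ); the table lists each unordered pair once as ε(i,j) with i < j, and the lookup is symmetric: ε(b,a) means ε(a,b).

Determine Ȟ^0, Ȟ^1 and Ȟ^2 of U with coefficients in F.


Ȟ^0 = Z; Ȟ^1 = Z; Ȟ^2 = 0

nerve simplices:
  A12={j} A15={h} A23={f} A34={e} A45={g}
C dims 5,5; δ0: rk 4, SNF 1^4
degree 0: 5−4−0 = 1 → Ȟ^0 ≅ Z
degree 1: 5−0−4 = 1 → Ȟ^1 ≅ Z
degree 2: 0−0−0 = 0 → Ȟ^2 ≅ 0


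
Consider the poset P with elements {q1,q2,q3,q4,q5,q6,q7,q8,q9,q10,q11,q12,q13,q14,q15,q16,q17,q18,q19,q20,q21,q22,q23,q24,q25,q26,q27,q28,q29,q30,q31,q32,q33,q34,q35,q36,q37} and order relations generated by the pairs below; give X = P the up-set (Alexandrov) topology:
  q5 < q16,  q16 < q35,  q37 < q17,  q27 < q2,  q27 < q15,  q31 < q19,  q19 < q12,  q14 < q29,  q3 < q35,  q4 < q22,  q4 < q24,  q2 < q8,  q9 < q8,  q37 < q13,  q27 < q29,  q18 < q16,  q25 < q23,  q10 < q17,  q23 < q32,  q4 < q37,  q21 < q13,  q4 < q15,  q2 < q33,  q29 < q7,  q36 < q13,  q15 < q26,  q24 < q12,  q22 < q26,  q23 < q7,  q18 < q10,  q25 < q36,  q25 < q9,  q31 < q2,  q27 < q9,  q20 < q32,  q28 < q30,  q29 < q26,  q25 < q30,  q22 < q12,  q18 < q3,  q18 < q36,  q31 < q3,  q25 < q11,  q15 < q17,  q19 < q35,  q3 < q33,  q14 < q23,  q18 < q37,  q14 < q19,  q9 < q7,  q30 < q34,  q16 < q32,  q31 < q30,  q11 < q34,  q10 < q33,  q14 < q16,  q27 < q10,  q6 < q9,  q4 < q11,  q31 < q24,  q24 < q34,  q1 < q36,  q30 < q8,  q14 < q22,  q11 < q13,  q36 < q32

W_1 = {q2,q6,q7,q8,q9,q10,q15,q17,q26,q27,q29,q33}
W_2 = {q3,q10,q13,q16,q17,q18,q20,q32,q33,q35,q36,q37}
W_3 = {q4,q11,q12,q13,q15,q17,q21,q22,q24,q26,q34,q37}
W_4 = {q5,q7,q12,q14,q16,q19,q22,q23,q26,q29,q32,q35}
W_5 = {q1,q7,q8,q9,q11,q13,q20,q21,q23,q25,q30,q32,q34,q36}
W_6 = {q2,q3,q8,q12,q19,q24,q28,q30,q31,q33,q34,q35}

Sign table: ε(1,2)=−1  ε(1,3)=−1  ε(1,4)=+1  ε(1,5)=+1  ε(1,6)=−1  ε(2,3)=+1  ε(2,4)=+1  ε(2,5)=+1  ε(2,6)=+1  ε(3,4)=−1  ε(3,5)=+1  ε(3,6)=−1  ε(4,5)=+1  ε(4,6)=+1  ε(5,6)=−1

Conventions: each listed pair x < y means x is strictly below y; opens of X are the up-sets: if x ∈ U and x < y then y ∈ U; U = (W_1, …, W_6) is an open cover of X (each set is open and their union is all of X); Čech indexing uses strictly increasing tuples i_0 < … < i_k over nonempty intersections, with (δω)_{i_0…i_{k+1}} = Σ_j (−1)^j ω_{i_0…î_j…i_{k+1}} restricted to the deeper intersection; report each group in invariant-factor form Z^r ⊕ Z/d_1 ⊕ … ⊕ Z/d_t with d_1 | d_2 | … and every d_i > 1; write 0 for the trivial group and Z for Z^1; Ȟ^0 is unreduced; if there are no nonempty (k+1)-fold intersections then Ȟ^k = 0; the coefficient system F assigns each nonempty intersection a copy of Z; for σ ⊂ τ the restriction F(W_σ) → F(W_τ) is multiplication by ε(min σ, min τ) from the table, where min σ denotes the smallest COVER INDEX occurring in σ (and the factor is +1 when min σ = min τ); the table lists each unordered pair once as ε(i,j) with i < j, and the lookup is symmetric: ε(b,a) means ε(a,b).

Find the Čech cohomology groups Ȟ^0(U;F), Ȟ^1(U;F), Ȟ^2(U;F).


nerve simplices:
  W12={q10,q17,q33} W13={q15,q17,q26} W14={q7,q26,q29} W15={q7,q8,q9} W16={q2,q8,q33} W23={q13,q17,q37} W24={q16,q32,q35} W25={q13,q20,q32,q36} W26={q3,q33,q35} W34={q12,q22,q26} W35={q11,q13,q21,q34} W36={q12,q24,q34} W45={q7,q23,q32} W46={q12,q19,q35} W56={q8,q30,q34}
  W123={q17} W126={q33} W134={q26} W145={q7} W156={q8} W235={q13} W245={q32} W246={q35} W346={q12} W356={q34}
C dims 6,15,10; δ0: rk 6, SNF 1^5·2; δ1: rk 9, SNF 1^9
degree 0: 6−6−0 = 0 → Ȟ^0 ≅ 0
degree 1: 15−9−6 = 0 plus torsion [2] → Ȟ^1 ≅ Z/2
degree 2: 10−0−9 = 1 → Ȟ^2 ≅ Z

Ȟ^0 ≅ 0, Ȟ^1 ≅ Z/2, Ȟ^2 ≅ Z


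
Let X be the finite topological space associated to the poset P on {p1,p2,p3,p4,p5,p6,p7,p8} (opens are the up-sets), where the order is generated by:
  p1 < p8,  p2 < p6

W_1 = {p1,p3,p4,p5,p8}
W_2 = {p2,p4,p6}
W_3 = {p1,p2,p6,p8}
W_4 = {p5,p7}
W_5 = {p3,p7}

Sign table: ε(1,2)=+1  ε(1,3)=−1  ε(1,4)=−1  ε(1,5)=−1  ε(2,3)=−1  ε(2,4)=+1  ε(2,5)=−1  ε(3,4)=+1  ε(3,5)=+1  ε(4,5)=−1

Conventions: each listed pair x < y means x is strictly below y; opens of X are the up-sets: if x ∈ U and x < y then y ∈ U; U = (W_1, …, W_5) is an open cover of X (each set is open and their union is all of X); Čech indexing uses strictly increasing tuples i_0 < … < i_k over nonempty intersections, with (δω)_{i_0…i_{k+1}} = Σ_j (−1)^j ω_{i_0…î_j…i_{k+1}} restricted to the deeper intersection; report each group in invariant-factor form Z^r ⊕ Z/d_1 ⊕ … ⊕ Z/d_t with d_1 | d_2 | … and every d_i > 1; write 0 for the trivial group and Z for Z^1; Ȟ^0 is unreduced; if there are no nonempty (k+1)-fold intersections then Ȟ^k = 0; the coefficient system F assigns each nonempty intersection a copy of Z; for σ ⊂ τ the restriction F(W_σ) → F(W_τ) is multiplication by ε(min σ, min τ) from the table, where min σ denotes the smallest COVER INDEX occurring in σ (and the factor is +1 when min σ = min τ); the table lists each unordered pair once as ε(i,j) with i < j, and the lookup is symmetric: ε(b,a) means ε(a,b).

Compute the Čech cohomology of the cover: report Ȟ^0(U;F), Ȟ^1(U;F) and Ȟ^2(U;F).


nonempty intersections:
  W12={p4} W13={p1,p8} W14={p5} W15={p3} W23={p2,p6} W45={p7}
C dims 5,6; δ0: rk 5, SNF 1^4·2
Ȟ^0: (5−5)−0=0 ⇒ 0
Ȟ^1: (6−0)−5=1 plus torsion [2] ⇒ Z ⊕ Z/2
Ȟ^2: (0−0)−0=0 ⇒ 0

Ȟ^0(U;F) ≅ 0, Ȟ^1(U;F) ≅ Z ⊕ Z/2, Ȟ^2(U;F) ≅ 0


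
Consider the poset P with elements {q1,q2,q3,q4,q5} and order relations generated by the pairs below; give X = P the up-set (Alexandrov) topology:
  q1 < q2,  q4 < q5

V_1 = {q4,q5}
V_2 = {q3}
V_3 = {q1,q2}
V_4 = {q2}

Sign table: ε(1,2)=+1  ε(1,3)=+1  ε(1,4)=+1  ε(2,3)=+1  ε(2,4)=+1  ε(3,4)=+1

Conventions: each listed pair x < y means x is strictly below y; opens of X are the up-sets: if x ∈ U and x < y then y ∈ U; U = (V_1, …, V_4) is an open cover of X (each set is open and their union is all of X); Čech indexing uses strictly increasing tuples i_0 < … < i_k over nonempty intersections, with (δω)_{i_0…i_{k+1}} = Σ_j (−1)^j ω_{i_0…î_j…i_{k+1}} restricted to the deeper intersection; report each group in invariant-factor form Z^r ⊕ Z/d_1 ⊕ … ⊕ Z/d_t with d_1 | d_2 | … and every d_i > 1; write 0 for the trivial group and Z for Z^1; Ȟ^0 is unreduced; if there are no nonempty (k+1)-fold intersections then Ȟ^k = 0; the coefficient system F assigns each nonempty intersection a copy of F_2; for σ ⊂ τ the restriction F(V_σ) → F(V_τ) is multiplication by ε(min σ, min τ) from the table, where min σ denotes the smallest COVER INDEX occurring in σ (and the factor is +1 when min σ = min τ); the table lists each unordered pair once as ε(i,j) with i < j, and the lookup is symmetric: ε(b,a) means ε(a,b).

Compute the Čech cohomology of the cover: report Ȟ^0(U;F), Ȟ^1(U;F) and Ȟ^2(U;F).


nerve simplices:
  V34={q2}
C dims 4,1; δ0: rk_F2 1
degree 0: 4−1−0 = 3 → Ȟ^0 ≅ Z/2 ⊕ Z/2 ⊕ Z/2
degree 1: 1−0−1 = 0 → Ȟ^1 ≅ 0
degree 2: 0−0−0 = 0 → Ȟ^2 ≅ 0

Ȟ^0(U;F) ≅ Z/2 ⊕ Z/2 ⊕ Z/2, Ȟ^1(U;F) ≅ 0, Ȟ^2(U;F) ≅ 0


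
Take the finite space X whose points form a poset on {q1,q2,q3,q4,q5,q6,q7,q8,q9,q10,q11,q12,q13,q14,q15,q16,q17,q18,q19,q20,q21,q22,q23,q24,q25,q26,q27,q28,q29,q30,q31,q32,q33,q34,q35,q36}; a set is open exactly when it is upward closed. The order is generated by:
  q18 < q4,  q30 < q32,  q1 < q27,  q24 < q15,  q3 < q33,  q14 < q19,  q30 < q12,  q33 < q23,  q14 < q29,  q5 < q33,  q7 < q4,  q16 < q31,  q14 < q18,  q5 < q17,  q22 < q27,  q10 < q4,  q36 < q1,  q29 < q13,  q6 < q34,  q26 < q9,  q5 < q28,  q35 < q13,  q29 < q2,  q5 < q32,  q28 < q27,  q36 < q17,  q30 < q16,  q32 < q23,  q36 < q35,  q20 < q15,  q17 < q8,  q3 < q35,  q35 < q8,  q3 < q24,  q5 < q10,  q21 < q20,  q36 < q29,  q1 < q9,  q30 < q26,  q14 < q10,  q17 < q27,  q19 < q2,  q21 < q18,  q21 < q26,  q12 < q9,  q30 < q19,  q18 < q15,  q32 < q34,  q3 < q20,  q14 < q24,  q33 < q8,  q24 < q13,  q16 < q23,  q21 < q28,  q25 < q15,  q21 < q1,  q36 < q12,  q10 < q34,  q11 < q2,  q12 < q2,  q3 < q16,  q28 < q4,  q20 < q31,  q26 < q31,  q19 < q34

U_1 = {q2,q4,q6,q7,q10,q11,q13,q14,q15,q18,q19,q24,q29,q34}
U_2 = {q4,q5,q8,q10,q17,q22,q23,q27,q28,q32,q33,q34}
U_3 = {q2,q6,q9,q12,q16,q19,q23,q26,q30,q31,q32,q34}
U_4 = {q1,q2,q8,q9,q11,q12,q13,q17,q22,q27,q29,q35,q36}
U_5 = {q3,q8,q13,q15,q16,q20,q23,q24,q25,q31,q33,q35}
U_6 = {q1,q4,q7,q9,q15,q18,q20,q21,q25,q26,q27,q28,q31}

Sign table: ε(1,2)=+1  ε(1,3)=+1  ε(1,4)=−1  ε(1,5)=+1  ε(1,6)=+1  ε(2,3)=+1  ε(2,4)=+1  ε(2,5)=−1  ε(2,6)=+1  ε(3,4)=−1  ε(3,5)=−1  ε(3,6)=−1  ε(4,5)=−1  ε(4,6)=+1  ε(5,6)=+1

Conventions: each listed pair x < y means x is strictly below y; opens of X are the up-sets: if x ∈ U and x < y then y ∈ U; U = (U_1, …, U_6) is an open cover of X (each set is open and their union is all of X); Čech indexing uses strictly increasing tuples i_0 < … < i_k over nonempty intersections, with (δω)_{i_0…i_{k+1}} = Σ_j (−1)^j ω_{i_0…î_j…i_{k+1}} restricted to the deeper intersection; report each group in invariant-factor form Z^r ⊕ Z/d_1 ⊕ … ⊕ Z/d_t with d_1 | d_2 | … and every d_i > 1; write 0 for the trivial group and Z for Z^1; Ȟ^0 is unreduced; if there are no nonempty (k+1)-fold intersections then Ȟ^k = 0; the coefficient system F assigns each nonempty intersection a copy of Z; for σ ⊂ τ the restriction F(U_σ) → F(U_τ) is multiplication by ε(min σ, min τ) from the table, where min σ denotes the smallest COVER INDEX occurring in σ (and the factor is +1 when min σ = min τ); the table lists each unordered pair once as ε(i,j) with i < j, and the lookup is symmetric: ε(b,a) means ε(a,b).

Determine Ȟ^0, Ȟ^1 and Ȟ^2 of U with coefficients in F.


Ȟ^0(U;F) ≅ 0; Ȟ^1(U;F) ≅ Z/2; Ȟ^2(U;F) ≅ Z

nonempty overlaps:
  U12={q4,q10,q34} U13={q2,q6,q19,q34} U14={q2,q11,q13,q29} U15={q13,q15,q24} U16={q4,q7,q15,q18} U23={q23,q32,q34} U24={q8,q17,q22,q27} U25={q8,q23,q33} U26={q4,q27,q28} U34={q2,q9,q12} U35={q16,q23,q31} U36={q9,q26,q31} U45={q8,q13,q35} U46={q1,q9,q27} U56={q15,q20,q25,q31}
  U123={q34} U126={q4} U134={q2} U145={q13} U156={q15} U235={q23} U245={q8} U246={q27} U346={q9} U356={q31}
C dims 6,15,10; δ0: rk 6, SNF 1^5·2; δ1: rk 9, SNF 1^9
degree 0: 6−6−0 = 0 → Ȟ^0 ≅ 0
degree 1: 15−9−6 = 0 plus torsion [2] → Ȟ^1 ≅ Z/2
degree 2: 10−0−9 = 1 → Ȟ^2 ≅ Z


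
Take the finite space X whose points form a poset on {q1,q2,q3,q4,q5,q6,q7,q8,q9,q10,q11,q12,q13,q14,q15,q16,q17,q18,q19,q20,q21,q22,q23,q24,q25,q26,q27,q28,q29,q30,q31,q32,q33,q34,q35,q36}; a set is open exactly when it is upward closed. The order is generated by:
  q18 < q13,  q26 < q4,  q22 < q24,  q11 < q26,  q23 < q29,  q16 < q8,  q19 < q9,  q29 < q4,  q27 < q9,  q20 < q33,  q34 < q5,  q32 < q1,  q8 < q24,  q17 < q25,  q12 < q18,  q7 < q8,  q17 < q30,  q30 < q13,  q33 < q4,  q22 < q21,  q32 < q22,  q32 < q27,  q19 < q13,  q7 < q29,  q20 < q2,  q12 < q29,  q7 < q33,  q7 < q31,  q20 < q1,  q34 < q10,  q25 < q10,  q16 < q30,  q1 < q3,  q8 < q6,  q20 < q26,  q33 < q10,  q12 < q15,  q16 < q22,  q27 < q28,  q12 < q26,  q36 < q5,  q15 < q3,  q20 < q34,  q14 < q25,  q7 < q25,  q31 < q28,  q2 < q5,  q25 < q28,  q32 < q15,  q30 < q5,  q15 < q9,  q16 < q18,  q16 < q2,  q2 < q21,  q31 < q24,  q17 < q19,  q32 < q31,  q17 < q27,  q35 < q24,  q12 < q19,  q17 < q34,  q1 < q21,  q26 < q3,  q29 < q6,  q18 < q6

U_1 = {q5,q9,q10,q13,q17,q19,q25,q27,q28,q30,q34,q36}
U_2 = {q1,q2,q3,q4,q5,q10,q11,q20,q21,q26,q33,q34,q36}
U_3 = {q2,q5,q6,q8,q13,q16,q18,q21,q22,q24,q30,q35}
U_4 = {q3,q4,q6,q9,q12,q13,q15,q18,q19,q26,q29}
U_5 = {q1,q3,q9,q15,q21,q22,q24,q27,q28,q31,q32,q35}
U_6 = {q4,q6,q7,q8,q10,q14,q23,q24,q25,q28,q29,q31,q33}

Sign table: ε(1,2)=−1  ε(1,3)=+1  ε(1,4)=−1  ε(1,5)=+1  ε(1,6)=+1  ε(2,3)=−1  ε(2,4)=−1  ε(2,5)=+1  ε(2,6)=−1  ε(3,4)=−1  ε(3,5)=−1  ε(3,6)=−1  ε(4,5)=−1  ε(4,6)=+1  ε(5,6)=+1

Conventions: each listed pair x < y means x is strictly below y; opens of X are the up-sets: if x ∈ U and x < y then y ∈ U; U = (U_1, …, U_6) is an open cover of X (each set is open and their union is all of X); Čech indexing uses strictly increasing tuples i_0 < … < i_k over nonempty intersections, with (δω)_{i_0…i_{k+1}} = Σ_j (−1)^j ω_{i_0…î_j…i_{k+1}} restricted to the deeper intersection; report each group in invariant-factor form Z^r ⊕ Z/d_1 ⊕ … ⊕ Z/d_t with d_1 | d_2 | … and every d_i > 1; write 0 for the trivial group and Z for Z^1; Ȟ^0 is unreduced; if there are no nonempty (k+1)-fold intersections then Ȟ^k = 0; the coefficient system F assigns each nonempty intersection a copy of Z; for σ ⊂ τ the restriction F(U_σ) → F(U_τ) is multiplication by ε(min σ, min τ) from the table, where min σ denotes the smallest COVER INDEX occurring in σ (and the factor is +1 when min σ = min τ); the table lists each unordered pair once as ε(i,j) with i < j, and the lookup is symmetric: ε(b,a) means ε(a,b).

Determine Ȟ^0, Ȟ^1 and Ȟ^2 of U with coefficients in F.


Ȟ^0 ≅ 0, Ȟ^1 ≅ Z/2 and Ȟ^2 ≅ Z

nonempty overlaps:
  U12={q5,q10,q34,q36} U13={q5,q13,q30} U14={q9,q13,q19} U15={q9,q27,q28} U16={q10,q25,q28} U23={q2,q5,q21} U24={q3,q4,q26} U25={q1,q3,q21} U26={q4,q10,q33} U34={q6,q13,q18} U35={q21,q22,q24,q35} U36={q6,q8,q24} U45={q3,q9,q15} U46={q4,q6,q29} U56={q24,q28,q31}
  U123={q5} U126={q10} U134={q13} U145={q9} U156={q28} U235={q21} U245={q3} U246={q4} U346={q6} U356={q24}
C dims 6,15,10; δ0: rk 6, SNF 1^5·2; δ1: rk 9, SNF 1^9
degree 0: 6−6−0 = 0 → Ȟ^0 ≅ 0
degree 1: 15−9−6 = 0 plus torsion [2] → Ȟ^1 ≅ Z/2
degree 2: 10−0−9 = 1 → Ȟ^2 ≅ Z


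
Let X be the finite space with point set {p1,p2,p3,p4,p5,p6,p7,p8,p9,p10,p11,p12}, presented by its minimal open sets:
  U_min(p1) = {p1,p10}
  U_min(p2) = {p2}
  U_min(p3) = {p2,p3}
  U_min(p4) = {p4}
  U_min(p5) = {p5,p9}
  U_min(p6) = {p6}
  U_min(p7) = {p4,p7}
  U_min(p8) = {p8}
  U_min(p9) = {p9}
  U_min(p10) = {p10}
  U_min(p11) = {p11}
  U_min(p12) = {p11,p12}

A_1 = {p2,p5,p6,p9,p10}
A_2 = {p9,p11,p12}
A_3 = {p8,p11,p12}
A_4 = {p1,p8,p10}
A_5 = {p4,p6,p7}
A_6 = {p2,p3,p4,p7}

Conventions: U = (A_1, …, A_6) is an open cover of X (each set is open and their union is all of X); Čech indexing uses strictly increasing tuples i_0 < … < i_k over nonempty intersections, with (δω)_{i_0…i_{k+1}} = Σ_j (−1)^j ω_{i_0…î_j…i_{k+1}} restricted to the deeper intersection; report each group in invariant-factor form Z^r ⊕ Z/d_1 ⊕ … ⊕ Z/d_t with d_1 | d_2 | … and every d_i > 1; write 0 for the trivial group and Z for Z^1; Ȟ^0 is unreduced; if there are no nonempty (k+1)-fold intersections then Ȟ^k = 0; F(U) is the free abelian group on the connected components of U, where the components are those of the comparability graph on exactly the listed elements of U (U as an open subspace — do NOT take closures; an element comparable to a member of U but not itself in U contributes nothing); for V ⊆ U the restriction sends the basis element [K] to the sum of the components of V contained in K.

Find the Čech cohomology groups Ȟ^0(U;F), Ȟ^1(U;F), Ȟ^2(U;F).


Ȟ^0 ≅ Z^7; Ȟ^1 ≅ 0; Ȟ^2 ≅ 0

nonempty overlaps:
  A12={p9} A14={p10} A15={p6} A16={p2} A23={p11,p12} A34={p8} A56={p4,p7}
components per intersection:
  A1: {p2} {p5,p9} {p6} {p10}
  A2: {p9} {p11,p12}
  A3: {p8} {p11,p12}
  A4: {p1,p10} {p8}
  A5: {p4,p7} {p6}
  A6: {p2,p3} {p4,p7}
  A12: {p9}
  A14: {p10}
  A15: {p6}
  A16: {p2}
  A23: {p11,p12}
  A34: {p8}
  A56: {p4,p7}
C dims 14,7; δ0: rk 7, SNF 1^7
degree 0: 14−7−0 = 7 → Ȟ^0 ≅ Z^7
degree 1: 7−0−7 = 0 → Ȟ^1 ≅ 0
degree 2: 0−0−0 = 0 → Ȟ^2 ≅ 0


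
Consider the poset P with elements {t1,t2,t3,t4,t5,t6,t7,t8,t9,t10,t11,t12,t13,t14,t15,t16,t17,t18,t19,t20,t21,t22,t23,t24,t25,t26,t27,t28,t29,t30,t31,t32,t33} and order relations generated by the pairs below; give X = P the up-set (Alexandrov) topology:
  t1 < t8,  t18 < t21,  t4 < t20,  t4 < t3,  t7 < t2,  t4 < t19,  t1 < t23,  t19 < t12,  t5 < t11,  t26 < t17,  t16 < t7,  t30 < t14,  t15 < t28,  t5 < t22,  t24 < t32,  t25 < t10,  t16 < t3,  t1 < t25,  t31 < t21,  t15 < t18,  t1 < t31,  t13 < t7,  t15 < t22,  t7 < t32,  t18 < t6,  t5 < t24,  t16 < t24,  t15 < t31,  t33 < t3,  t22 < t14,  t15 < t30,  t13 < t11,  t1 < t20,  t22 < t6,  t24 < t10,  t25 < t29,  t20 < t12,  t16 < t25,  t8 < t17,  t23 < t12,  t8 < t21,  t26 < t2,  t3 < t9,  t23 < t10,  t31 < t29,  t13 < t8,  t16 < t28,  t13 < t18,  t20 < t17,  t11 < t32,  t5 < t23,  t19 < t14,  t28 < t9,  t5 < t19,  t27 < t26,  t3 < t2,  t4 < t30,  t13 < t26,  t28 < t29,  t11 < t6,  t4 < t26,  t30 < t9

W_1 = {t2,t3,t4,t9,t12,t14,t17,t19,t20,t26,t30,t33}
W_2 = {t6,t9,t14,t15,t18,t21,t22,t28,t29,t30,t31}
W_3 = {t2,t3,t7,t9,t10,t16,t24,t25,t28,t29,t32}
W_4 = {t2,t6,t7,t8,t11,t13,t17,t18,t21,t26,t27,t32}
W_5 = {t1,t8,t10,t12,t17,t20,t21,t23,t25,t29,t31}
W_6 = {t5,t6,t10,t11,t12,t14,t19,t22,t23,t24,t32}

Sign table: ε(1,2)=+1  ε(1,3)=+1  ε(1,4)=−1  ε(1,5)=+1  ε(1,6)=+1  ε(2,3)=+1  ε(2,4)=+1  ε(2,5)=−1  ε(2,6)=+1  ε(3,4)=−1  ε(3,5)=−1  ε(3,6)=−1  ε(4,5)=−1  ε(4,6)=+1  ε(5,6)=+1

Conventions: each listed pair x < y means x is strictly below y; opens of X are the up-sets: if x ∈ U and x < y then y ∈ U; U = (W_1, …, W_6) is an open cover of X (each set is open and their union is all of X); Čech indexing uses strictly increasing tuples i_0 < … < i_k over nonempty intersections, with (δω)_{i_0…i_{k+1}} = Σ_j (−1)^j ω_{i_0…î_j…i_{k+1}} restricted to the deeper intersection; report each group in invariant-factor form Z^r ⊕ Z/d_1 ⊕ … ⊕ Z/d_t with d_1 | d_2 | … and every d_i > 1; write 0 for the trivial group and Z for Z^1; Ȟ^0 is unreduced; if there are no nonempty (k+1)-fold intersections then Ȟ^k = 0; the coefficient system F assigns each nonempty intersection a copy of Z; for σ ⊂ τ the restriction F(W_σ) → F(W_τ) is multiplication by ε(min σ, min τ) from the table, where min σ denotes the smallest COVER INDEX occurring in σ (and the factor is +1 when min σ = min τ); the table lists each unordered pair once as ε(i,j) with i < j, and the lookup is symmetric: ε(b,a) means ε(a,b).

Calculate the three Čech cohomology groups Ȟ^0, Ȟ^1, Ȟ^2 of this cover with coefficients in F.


cover nerve:
  W12={t9,t14,t30} W13={t2,t3,t9} W14={t2,t17,t26} W15={t12,t17,t20} W16={t12,t14,t19} W23={t9,t28,t29} W24={t6,t18,t21} W25={t21,t29,t31} W26={t6,t14,t22} W34={t2,t7,t32} W35={t10,t25,t29} W36={t10,t24,t32} W45={t8,t17,t21} W46={t6,t11,t32} W56={t10,t12,t23}
  W123={t9} W126={t14} W134={t2} W145={t17} W156={t12} W235={t29} W245={t21} W246={t6} W346={t32} W356={t10}
C dims 6,15,10; δ0: rk 6, SNF 1^5·2; δ1: rk 9, SNF 1^9
Ȟ^0: (6−6)−0=0 ⇒ 0
Ȟ^1: (15−9)−6=0 plus torsion [2] ⇒ Z/2
Ȟ^2: (10−0)−9=1 ⇒ Z

Ȟ^0 = 0; Ȟ^1 = Z/2; Ȟ^2 = Z


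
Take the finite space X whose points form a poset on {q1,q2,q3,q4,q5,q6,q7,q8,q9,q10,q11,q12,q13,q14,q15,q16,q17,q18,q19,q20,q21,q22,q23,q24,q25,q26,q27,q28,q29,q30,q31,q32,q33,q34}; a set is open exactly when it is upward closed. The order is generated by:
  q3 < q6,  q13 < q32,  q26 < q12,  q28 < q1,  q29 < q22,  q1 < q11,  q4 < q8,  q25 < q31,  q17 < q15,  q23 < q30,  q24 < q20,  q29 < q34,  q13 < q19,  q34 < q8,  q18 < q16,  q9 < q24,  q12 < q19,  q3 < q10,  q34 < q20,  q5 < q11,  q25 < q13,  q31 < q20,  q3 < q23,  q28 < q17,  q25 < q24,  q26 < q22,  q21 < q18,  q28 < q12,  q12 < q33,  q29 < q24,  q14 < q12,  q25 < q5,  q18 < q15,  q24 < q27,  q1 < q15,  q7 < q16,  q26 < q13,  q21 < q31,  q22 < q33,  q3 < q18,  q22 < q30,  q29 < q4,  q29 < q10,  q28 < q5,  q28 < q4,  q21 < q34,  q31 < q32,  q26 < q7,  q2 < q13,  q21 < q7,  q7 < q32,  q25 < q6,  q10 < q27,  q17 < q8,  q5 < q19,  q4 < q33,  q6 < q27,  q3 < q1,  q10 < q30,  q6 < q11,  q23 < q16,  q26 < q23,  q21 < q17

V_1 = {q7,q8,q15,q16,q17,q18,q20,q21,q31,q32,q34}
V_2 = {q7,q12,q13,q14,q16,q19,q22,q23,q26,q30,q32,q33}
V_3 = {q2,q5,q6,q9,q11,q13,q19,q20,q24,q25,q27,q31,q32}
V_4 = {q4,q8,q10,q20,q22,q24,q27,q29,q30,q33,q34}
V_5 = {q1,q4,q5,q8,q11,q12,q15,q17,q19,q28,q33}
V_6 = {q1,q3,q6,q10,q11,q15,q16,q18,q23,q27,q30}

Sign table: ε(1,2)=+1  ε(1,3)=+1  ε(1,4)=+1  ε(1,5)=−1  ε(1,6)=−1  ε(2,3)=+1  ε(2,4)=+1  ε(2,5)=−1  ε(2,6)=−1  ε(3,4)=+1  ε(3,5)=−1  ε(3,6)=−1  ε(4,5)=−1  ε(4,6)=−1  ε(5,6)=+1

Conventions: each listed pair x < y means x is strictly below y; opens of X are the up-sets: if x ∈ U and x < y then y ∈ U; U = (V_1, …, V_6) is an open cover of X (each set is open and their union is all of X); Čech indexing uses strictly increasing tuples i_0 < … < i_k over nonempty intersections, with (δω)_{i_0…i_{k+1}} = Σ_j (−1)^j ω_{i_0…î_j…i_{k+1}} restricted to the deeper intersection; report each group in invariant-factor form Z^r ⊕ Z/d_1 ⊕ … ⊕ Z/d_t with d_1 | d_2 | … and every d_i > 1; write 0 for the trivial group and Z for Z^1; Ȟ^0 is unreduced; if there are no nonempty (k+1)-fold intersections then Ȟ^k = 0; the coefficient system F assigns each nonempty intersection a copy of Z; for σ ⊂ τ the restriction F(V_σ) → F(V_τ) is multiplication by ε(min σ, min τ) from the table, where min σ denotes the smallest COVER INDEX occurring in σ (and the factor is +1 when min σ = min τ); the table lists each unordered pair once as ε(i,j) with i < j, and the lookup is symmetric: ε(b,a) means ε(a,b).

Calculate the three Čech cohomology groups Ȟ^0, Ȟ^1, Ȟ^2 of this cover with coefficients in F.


Ȟ^0(U;F) ≅ Z, Ȟ^1(U;F) ≅ 0, Ȟ^2(U;F) ≅ Z/2

intersection data:
  V12={q7,q16,q32} V13={q20,q31,q32} V14={q8,q20,q34} V15={q8,q15,q17} V16={q15,q16,q18} V23={q13,q19,q32} V24={q22,q30,q33} V25={q12,q19,q33} V26={q16,q23,q30} V34={q20,q24,q27} V35={q5,q11,q19} V36={q6,q11,q27} V45={q4,q8,q33} V46={q10,q27,q30} V56={q1,q11,q15}
  V123={q32} V126={q16} V134={q20} V145={q8} V156={q15} V235={q19} V245={q33} V246={q30} V346={q27} V356={q11}
C dims 6,15,10; δ0: rk 5, SNF 1^5; δ1: rk 10, SNF 1^9·2
Ȟ^0 = (6 − 5) − 0 = 1, so Ȟ^0 ≅ Z
Ȟ^1 = (15 − 10) − 5 = 0, so Ȟ^1 ≅ 0
Ȟ^2 = (10 − 0) − 10 = 0 plus torsion [2], so Ȟ^2 ≅ Z/2


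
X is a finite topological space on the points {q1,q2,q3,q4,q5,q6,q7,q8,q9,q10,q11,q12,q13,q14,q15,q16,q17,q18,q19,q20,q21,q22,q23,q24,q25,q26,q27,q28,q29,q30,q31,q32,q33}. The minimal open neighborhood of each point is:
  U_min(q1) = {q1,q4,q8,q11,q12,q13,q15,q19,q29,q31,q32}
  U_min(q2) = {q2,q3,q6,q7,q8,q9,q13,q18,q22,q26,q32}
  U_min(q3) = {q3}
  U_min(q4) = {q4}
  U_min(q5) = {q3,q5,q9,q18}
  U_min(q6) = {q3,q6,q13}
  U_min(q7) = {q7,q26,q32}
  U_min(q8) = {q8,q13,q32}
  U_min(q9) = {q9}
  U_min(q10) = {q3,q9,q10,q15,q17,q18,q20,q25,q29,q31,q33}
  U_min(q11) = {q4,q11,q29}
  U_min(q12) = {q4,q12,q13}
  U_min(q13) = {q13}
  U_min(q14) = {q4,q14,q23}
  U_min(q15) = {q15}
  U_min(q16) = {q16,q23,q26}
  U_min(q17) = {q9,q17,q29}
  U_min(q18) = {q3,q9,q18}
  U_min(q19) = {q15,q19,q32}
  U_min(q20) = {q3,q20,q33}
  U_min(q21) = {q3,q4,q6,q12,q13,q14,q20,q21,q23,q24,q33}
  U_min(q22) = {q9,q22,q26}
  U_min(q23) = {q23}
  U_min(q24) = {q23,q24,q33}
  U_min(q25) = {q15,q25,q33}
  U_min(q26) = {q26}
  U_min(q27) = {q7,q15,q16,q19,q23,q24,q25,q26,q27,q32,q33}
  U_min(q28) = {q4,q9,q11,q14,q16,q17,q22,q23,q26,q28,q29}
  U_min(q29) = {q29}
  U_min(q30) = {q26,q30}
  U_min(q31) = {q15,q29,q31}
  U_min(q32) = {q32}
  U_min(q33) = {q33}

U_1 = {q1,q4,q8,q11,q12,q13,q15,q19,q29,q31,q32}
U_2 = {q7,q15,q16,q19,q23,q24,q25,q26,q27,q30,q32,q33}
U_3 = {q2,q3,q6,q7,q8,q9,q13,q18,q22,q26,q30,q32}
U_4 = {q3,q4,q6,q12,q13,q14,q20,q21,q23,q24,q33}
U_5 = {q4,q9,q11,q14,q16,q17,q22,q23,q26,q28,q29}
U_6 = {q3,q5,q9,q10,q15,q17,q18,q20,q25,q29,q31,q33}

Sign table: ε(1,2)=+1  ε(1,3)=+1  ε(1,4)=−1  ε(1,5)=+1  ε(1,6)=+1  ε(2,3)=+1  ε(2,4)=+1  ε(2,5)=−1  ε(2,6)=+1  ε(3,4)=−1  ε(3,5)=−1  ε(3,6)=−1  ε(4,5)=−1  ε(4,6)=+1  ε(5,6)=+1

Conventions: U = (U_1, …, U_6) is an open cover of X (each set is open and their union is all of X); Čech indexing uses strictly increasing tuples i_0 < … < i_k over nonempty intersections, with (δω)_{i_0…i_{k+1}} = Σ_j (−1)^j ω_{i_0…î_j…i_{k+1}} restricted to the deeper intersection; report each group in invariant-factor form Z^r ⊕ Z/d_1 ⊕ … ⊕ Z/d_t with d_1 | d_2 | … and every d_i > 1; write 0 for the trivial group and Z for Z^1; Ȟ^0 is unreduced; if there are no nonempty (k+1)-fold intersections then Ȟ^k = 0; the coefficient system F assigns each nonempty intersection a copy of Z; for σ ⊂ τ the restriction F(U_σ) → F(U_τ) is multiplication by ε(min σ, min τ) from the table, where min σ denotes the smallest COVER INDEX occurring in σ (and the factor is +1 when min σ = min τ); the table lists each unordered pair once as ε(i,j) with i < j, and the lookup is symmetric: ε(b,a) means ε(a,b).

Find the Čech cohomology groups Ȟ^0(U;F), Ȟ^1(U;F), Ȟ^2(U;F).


nerve of the cover:
  U12={q15,q19,q32} U13={q8,q13,q32} U14={q4,q12,q13} U15={q4,q11,q29} U16={q15,q29,q31} U23={q7,q26,q30,q32} U24={q23,q24,q33} U25={q16,q23,q26} U26={q15,q25,q33} U34={q3,q6,q13} U35={q9,q22,q26} U36={q3,q9,q18} U45={q4,q14,q23} U46={q3,q20,q33} U56={q9,q17,q29}
  U123={q32} U126={q15} U134={q13} U145={q4} U156={q29} U235={q26} U245={q23} U246={q33} U346={q3} U356={q9}
C dims 6,15,10; δ0: rk 6, SNF 1^5·2; δ1: rk 9, SNF 1^9
Ȟ^0 = (6 − 6) − 0 = 0, so Ȟ^0 ≅ 0
Ȟ^1 = (15 − 9) − 6 = 0 plus torsion [2], so Ȟ^1 ≅ Z/2
Ȟ^2 = (10 − 0) − 9 = 1, so Ȟ^2 ≅ Z

Ȟ^0 ≅ 0,  Ȟ^1 ≅ Z/2,  Ȟ^2 ≅ Z


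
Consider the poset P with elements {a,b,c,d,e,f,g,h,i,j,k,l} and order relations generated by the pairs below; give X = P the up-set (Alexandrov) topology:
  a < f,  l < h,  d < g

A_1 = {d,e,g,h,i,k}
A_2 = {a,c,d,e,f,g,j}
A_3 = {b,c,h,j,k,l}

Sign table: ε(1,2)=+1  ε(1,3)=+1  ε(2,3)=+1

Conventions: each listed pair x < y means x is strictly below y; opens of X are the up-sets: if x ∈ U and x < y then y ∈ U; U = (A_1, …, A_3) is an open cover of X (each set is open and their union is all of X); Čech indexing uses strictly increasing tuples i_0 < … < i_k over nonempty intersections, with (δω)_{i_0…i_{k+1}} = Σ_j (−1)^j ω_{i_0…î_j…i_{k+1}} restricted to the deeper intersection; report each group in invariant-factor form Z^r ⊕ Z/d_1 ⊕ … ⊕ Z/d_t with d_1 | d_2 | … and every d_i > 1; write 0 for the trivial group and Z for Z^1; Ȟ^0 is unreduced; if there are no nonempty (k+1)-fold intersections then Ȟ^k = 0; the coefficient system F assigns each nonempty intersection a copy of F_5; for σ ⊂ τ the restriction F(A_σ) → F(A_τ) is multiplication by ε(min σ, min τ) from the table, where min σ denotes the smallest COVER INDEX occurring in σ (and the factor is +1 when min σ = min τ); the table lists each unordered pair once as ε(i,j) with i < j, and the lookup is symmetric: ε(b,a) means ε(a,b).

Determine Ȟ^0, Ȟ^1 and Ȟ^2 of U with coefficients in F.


Ȟ^0(U;F) ≅ Z/5, Ȟ^1(U;F) ≅ Z/5, Ȟ^2(U;F) ≅ 0

nonempty intersections:
  A12={d,e,g} A13={h,k} A23={c,j}
C dims 3,3; δ0: rk_F5 2
Ȟ^0: (3−2)−0=1 ⇒ Z/5
Ȟ^1: (3−0)−2=1 ⇒ Z/5
Ȟ^2: (0−0)−0=0 ⇒ 0


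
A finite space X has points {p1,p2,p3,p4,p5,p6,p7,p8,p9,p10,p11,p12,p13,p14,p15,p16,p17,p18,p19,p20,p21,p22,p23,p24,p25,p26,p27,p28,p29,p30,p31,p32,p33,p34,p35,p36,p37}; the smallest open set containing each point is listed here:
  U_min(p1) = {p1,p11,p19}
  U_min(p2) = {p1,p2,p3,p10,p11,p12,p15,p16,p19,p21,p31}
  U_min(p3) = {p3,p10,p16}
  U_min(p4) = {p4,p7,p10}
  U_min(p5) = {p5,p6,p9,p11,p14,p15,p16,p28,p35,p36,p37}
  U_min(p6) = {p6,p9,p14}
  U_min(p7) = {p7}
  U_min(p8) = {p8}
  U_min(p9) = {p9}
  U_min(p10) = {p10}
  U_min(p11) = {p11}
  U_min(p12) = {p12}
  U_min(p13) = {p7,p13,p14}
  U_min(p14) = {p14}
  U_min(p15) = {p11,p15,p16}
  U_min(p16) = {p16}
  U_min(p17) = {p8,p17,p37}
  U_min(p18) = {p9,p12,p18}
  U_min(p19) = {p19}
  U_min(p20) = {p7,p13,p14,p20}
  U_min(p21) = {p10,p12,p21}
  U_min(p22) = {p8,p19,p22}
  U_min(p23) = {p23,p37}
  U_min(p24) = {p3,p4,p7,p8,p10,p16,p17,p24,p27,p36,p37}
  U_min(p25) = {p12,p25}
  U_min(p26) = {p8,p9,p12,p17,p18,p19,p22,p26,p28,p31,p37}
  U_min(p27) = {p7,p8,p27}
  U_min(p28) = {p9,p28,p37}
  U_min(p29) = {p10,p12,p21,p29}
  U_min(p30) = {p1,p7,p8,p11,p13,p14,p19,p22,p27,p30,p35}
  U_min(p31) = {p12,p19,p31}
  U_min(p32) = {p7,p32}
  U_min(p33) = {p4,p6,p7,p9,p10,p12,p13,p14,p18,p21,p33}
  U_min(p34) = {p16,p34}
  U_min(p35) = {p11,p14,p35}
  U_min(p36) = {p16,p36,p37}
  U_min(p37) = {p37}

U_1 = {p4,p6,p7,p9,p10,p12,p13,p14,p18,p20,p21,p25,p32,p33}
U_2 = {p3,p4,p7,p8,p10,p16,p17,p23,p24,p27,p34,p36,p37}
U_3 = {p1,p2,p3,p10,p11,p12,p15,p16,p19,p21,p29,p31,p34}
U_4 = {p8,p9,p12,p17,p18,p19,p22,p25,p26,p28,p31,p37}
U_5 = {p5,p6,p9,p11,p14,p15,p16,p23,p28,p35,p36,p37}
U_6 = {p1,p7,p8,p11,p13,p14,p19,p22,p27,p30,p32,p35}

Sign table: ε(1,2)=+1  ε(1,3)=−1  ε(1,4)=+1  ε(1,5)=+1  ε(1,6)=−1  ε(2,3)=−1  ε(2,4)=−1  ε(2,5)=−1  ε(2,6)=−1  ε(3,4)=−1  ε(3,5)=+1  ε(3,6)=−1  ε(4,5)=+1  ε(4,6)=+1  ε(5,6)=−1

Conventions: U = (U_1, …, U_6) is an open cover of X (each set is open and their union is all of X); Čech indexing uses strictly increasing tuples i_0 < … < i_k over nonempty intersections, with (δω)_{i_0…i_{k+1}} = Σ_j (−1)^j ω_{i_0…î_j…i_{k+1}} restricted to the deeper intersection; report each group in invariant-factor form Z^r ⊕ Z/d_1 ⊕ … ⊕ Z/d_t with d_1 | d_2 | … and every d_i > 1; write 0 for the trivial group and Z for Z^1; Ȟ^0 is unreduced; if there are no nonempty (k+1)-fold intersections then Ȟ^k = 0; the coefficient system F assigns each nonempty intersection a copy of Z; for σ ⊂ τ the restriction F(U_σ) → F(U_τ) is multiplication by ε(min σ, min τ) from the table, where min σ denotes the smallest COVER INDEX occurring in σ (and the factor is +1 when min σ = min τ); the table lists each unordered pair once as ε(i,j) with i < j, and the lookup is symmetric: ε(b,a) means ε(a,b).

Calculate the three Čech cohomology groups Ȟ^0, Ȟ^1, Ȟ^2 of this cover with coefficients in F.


Ȟ^0 ≅ 0,  Ȟ^1 ≅ Z/2,  Ȟ^2 ≅ Z

nerve of the cover:
  U12={p4,p7,p10} U13={p10,p12,p21} U14={p9,p12,p18,p25} U15={p6,p9,p14} U16={p7,p13,p14,p32} U23={p3,p10,p16,p34} U24={p8,p17,p37} U25={p16,p23,p36,p37} U26={p7,p8,p27} U34={p12,p19,p31} U35={p11,p15,p16} U36={p1,p11,p19} U45={p9,p28,p37} U46={p8,p19,p22} U56={p11,p14,p35}
  U123={p10} U126={p7} U134={p12} U145={p9} U156={p14} U235={p16} U245={p37} U246={p8} U346={p19} U356={p11}
C dims 6,15,10; δ0: rk 6, SNF 1^5·2; δ1: rk 9, SNF 1^9
Ȟ^0 = (6 − 6) − 0 = 0, so Ȟ^0 ≅ 0
Ȟ^1 = (15 − 9) − 6 = 0 plus torsion [2], so Ȟ^1 ≅ Z/2
Ȟ^2 = (10 − 0) − 9 = 1, so Ȟ^2 ≅ Z
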